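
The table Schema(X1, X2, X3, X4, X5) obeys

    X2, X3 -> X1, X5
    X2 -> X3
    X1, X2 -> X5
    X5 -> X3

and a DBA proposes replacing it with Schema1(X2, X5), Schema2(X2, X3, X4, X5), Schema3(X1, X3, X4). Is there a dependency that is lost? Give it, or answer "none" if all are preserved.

X2, X3 -> X1, X5

Check X2, X3 → X1, X5: no single fragment contains all of {X1, X2, X3, X5}, and the restricted closure of {X2, X3} across the fragments never reaches {X1, X5}.
X2 → X3 is preserved.
X1, X2 → X5 is preserved.
X5 → X3 is preserved.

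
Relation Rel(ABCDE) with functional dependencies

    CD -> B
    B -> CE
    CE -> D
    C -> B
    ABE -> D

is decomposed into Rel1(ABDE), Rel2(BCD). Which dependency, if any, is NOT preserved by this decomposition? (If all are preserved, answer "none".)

none

CD → B lies within Rel2.
B → CE: restricted closure across fragments reaches CE.
CE → D: restricted closure across fragments reaches D.
C → B lies within Rel2.
ABE → D lies within Rel1.
Every dependency is enforceable on the fragments, so the decomposition is dependency-preserving.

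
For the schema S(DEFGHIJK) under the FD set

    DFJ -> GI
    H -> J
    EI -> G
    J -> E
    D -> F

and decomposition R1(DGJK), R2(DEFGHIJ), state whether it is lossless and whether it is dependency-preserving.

Lossless test: (DGJ)⁺ = {DEFGIJ}, which is a superkey of neither fragment — lossy.
Dependency preservation: every FD's attributes lie within a single fragment, so each can be enforced locally — preserved.

lossy but dependency-preserving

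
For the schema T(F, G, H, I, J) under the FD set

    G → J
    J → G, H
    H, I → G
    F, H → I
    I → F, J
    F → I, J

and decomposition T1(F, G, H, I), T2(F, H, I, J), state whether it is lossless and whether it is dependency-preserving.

lossless but not dependency-preserving

Lossless test: (F, H, I)⁺ = {F, G, H, I, J}, which contains all of one fragment — lossless.
Dependency preservation: the restricted closure of {G} across the fragments never reaches {J}, so G → J cannot be enforced without a join — not preserved.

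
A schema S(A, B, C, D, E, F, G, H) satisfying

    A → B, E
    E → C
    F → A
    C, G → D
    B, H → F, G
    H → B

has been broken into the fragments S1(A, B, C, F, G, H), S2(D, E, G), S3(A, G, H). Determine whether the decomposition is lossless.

No

Chase test. Columns are A, B, C, D, E, F, G, H; row i has aⱼ where attribute j ∈ Si, else bᵢⱼ.
Initial tableau (one row per fragment):
  row 1: a1 a2 a3 b14 b15 a6 a7 a8
  row 2: b21 b22 b23 a4 a5 b26 a7 b28
  row 3: a1 b32 b33 b34 b35 b36 a7 a8
Rows 1 and 3 agree on A; apply A→B, E and equate their B, E entries.
Rows 1 and 3 agree on E; apply E→C and equate their C entries.
Rows 1 and 3 agree on C, G; apply C, G→D and equate their D entries.
Rows 1 and 3 agree on B, H; apply B, H→F, G and equate their F, G entries.
No row becomes fully distinguished — the join is lossy.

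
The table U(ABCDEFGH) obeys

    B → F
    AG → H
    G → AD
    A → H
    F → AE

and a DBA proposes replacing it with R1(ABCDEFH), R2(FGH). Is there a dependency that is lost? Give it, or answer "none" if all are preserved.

G → AD

Check G → AD: no single fragment contains all of {ADG}, and the restricted closure of {G} across the fragments never reaches {AD}.
B → F is preserved.
AG → H is preserved.
A → H is preserved.
F → AE is preserved.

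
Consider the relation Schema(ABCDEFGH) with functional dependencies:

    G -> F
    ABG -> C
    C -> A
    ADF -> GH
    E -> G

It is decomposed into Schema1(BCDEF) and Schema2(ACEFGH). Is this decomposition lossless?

Common attributes: Schema1 ∩ Schema2 = {CEF}.
Closure of {CEF}: C → A applies, adding A; E → G applies, adding G. So (CEF)⁺ = {ACEFG}.
The closure contains neither all of Schema1 = {BCDEF} nor all of Schema2 = {ACEFGH}, so the common attributes are not a superkey of either fragment. The join is lossy.

No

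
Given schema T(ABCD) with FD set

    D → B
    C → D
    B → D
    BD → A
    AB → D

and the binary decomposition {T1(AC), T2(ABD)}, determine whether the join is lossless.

No

Common attributes: T1 ∩ T2 = {A}.
No dependency enlarges {A}, so (A)⁺ = {A}.
The closure contains neither all of T1 = {AC} nor all of T2 = {ABD}, so the common attributes are not a superkey of either fragment. The join is lossy.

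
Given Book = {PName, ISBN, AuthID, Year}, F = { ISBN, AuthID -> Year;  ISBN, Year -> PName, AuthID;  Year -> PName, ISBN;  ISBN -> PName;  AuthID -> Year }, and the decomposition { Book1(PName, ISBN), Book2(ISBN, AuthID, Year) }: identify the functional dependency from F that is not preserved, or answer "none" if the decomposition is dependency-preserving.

none

ISBN, AuthID → Year lies within Book2.
ISBN, Year → PName, AuthID: restricted closure across fragments reaches PName, AuthID.
Year → PName, ISBN: restricted closure across fragments reaches PName, ISBN.
ISBN → PName lies within Book1.
AuthID → Year lies within Book2.
Every dependency is enforceable on the fragments, so the decomposition is dependency-preserving.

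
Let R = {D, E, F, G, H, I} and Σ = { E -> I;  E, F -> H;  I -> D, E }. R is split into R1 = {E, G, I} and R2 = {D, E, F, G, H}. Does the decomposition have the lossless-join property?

Common attributes: R1 ∩ R2 = {E, G}.
Closure of {E, G}: E → I applies, adding I; I → D, E applies, adding D. So (E, G)⁺ = {D, E, G, I}.
This closure contains every attribute of R1, so R1 ∩ R2 → R1. The join is lossless.

Yes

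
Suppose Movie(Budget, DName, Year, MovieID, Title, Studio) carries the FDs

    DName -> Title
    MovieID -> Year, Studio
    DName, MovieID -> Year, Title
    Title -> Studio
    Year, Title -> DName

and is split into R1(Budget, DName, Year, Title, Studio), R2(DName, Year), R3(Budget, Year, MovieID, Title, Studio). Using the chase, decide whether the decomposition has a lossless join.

Yes

Chase test. Columns are Budget, DName, Year, MovieID, Title, Studio; row i has aⱼ where attribute j ∈ Ri, else bᵢⱼ.
Initial tableau (one row per fragment):
  row 1: a1 a2 a3 b14 a5 a6
  row 2: b21 a2 a3 b24 b25 b26
  row 3: a1 b32 a3 a4 a5 a6
Rows 1 and 2 agree on DName; apply DName→Title and equate their Title entries.
Rows 1 and 2 agree on Title; apply Title→Studio and equate their Studio entries.
Rows 1 and 3 agree on Year, Title; apply Year, Title→DName and equate their DName entries.
Row 3 is now all distinguished symbols — the join is lossless.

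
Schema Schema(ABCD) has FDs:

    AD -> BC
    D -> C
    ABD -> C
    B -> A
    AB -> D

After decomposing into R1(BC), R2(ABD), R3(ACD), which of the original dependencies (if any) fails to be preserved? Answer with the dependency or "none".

AD → BC: restricted closure across fragments reaches BC.
D → C lies within R3.
ABD → C: restricted closure across fragments reaches C.
B → A lies within R2.
AB → D lies within R2.
Every dependency is enforceable on the fragments, so the decomposition is dependency-preserving.

none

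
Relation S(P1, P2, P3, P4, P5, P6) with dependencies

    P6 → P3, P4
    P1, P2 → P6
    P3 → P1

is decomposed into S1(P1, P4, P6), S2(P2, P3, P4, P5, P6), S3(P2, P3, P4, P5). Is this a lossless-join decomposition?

Yes

Chase test. Columns are P1, P2, P3, P4, P5, P6; row i has aⱼ where attribute j ∈ Si, else bᵢⱼ.
Initial tableau (one row per fragment):
  row 1: a1 b12 b13 a4 b15 a6
  row 2: b21 a2 a3 a4 a5 a6
  row 3: b31 a2 a3 a4 a5 b36
Rows 1 and 2 agree on P6; apply P6→P3, P4 and equate their P3, P4 entries.
Rows 1 and 2 agree on P3; apply P3→P1 and equate their P1 entries.
Rows 1 and 3 agree on P3; apply P3→P1 and equate their P1 entries.
Rows 2 and 3 agree on P1, P2; apply P1, P2→P6 and equate their P6 entries.
Row 2 is now all distinguished symbols — the join is lossless.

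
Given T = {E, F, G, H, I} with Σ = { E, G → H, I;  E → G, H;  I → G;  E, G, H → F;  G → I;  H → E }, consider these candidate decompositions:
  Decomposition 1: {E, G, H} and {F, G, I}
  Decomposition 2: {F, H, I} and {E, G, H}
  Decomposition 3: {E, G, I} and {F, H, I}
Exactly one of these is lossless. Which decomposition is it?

Decomposition 1: common = {G}, closure = {G, I} → lossy.
Decomposition 2: common = {H}, closure = {E, F, G, H, I} → lossless.
Decomposition 3: common = {I}, closure = {G, I} → lossy.

Decomposition 2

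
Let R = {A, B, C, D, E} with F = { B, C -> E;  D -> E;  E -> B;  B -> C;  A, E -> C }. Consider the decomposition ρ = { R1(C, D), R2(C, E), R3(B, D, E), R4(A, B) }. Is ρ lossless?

Chase test. Columns are A, B, C, D, E; row i has aⱼ where attribute j ∈ Ri, else bᵢⱼ.
Initial tableau (one row per fragment):
  row 1: b11 b12 a3 a4 b15
  row 2: b21 b22 a3 b24 a5
  row 3: b31 a2 b33 a4 a5
  row 4: a1 a2 b43 b44 b45
Rows 1 and 3 agree on D; apply D→E and equate their E entries.
Rows 1 and 2 agree on E; apply E→B and equate their B entries.
Rows 1 and 3 agree on E; apply E→B and equate their B entries.
Rows 1 and 3 agree on B; apply B→C and equate their C entries.
Rows 1 and 4 agree on B; apply B→C and equate their C entries.
Rows 1 and 4 agree on B, C; apply B, C→E and equate their E entries.
No row becomes fully distinguished — the join is lossy.

No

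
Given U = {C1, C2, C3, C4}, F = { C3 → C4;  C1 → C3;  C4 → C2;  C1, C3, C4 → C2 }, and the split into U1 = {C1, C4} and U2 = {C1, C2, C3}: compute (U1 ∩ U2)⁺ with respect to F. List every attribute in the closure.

C1, C2, C3, C4

U1 ∩ U2 = {C1}.
C1 → C3 applies, adding C3
C3 → C4 applies, adding C4
C4 → C2 applies, adding C2
Closure: {C1, C2, C3, C4}.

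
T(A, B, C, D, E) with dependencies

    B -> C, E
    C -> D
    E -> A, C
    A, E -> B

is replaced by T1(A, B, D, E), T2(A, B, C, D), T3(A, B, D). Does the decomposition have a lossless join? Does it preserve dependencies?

lossless and dependency-preserving

Lossless test (chase): Rows 1 and 2 agree on B; apply B→C, E and equate their C, E entries. Rows 1 and 3 agree on B; apply B→C, E and equate their C, E entries. Row 1 is now all distinguished symbols — the join is lossless.
Dependency preservation: B → C, E; E → A, C are not contained in any single fragment, but the restricted closure of each left-hand side across the fragments still reaches the right-hand side; the remaining FDs each lie inside some fragment. All dependencies are preserved.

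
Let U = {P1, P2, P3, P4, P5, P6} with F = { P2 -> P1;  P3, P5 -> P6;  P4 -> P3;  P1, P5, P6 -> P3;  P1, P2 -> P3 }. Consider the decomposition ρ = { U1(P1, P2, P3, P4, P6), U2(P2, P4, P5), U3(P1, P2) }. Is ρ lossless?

No

Chase test. Columns are P1, P2, P3, P4, P5, P6; row i has aⱼ where attribute j ∈ Ui, else bᵢⱼ.
Initial tableau (one row per fragment):
  row 1: a1 a2 a3 a4 b15 a6
  row 2: b21 a2 b23 a4 a5 b26
  row 3: a1 a2 b33 b34 b35 b36
Rows 1 and 2 agree on P2; apply P2→P1 and equate their P1 entries.
Rows 1 and 2 agree on P4; apply P4→P3 and equate their P3 entries.
Rows 1 and 3 agree on P1, P2; apply P1, P2→P3 and equate their P3 entries.
No row becomes fully distinguished — the join is lossy.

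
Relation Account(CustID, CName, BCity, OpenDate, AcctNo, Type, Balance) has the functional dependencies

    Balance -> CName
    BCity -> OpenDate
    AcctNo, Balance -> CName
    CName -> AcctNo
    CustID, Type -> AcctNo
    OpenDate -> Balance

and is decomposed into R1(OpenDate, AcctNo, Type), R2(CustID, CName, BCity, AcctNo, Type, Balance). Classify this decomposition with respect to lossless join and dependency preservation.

Lossless test: (AcctNo, Type)⁺ = {AcctNo, Type}, which is a superkey of neither fragment — lossy.
Dependency preservation: the restricted closure of {BCity} across the fragments never reaches {OpenDate}, so BCity → OpenDate cannot be enforced without a join — not preserved.

lossy and not dependency-preserving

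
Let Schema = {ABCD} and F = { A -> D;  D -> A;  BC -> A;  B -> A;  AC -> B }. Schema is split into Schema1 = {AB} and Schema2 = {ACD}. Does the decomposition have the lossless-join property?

No

Common attributes: Schema1 ∩ Schema2 = {A}.
Closure of {A}: A → D applies, adding D. So (A)⁺ = {AD}.
The closure contains neither all of Schema1 = {AB} nor all of Schema2 = {ACD}, so the common attributes are not a superkey of either fragment. The join is lossy.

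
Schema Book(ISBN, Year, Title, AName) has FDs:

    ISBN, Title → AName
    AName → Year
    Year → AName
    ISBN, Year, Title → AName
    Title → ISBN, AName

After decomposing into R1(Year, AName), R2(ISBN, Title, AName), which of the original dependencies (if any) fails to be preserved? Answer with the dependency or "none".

ISBN, Title → AName lies within R2.
AName → Year lies within R1.
Year → AName lies within R1.
ISBN, Year, Title → AName: restricted closure across fragments reaches AName.
Title → ISBN, AName lies within R2.
Every dependency is enforceable on the fragments, so the decomposition is dependency-preserving.

none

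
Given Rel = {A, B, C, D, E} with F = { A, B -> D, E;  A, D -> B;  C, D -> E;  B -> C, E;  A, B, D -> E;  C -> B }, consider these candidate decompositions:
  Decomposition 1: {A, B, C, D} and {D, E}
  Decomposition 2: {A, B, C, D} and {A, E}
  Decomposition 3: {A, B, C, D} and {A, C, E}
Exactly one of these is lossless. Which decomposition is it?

Decomposition 1: common = {D}, closure = {D} → lossy.
Decomposition 2: common = {A}, closure = {A} → lossy.
Decomposition 3: common = {A, C}, closure = {A, B, C, D, E} → lossless.

Decomposition 3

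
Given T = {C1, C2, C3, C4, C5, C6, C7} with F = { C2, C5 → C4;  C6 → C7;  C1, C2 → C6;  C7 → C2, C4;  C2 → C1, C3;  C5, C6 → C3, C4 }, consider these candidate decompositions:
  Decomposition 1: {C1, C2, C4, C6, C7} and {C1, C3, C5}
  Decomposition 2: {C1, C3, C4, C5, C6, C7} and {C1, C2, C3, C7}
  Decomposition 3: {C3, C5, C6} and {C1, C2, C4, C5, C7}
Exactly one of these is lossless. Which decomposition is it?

Decomposition 2

Decomposition 1: common = {C1}, closure = {C1} → lossy.
Decomposition 2: common = {C1, C3, C7}, closure = {C1, C2, C3, C4, C6, C7} → lossless.
Decomposition 3: common = {C5}, closure = {C5} → lossy.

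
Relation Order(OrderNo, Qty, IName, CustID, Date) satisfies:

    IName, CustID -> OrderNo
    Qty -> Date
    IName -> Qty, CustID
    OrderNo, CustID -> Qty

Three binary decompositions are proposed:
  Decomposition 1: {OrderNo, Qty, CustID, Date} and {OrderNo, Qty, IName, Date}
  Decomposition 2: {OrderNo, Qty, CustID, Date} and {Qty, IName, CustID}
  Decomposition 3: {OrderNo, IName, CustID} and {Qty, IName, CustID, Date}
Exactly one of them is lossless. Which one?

Decomposition 1: common = {OrderNo, Qty, Date}, closure = {OrderNo, Qty, Date} → lossy.
Decomposition 2: common = {Qty, CustID}, closure = {Qty, CustID, Date} → lossy.
Decomposition 3: common = {IName, CustID}, closure = {OrderNo, Qty, IName, CustID, Date} → lossless.

Decomposition 3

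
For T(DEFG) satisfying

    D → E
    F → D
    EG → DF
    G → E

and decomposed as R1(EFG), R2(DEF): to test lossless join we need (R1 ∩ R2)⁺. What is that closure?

DEF

R1 ∩ R2 = {EF}.
F → D applies, adding D
Closure: {DEF}.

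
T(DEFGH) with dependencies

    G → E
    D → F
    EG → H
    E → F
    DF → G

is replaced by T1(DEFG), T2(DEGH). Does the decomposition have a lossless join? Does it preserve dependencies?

lossless and dependency-preserving

Lossless test: (DEG)⁺ = {DEFGH}, which contains all of one fragment — lossless.
Dependency preservation: every FD's attributes lie within a single fragment, so each can be enforced locally — preserved.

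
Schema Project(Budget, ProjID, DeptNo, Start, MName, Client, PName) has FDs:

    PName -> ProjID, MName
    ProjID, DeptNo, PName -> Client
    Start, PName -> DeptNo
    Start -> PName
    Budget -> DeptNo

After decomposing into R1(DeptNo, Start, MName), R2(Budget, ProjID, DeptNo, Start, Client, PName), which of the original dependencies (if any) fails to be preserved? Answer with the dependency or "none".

PName -> ProjID, MName

Check PName → ProjID, MName: no single fragment contains all of {ProjID, MName, PName}, and the restricted closure of {PName} across the fragments never reaches {ProjID, MName}.
ProjID, DeptNo, PName → Client is preserved.
Start, PName → DeptNo is preserved.
Start → PName is preserved.
Budget → DeptNo is preserved.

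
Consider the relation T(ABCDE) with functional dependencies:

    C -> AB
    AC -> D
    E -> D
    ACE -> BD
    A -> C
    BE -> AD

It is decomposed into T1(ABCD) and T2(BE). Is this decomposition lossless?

No

Common attributes: T1 ∩ T2 = {B}.
No dependency enlarges {B}, so (B)⁺ = {B}.
The closure contains neither all of T1 = {ABCD} nor all of T2 = {BE}, so the common attributes are not a superkey of either fragment. The join is lossy.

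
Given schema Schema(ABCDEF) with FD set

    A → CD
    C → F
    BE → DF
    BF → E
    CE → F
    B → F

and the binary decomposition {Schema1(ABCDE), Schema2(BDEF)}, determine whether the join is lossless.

Yes

Common attributes: Schema1 ∩ Schema2 = {BDE}.
Closure of {BDE}: BE → DF applies, adding F. So (BDE)⁺ = {BDEF}.
This closure contains every attribute of Schema2, so Schema1 ∩ Schema2 → Schema2. The join is lossless.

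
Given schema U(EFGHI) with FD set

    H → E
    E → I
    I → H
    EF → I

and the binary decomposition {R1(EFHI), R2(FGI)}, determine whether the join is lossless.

Yes

Common attributes: R1 ∩ R2 = {FI}.
Closure of {FI}: I → H applies, adding H; H → E applies, adding E. So (FI)⁺ = {EFHI}.
This closure contains every attribute of R1, so R1 ∩ R2 → R1. The join is lossless.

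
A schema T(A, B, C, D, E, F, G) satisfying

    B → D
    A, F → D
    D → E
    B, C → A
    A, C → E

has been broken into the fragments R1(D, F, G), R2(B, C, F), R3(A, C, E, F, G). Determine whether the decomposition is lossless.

No

Chase test. Columns are A, B, C, D, E, F, G; row i has aⱼ where attribute j ∈ Ri, else bᵢⱼ.
Initial tableau (one row per fragment):
  row 1: b11 b12 b13 a4 b15 a6 a7
  row 2: b21 a2 a3 b24 b25 a6 b27
  row 3: a1 b32 a3 b34 a5 a6 a7
No row becomes fully distinguished — the join is lossy.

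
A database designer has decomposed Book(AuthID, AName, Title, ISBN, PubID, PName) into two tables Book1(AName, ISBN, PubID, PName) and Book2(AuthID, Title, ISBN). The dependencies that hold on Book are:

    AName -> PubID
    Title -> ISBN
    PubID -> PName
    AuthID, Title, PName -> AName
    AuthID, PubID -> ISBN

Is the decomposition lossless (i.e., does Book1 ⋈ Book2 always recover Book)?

Common attributes: Book1 ∩ Book2 = {ISBN}.
No dependency enlarges {ISBN}, so (ISBN)⁺ = {ISBN}.
The closure contains neither all of Book1 = {AName, ISBN, PubID, PName} nor all of Book2 = {AuthID, Title, ISBN}, so the common attributes are not a superkey of either fragment. The join is lossy.

No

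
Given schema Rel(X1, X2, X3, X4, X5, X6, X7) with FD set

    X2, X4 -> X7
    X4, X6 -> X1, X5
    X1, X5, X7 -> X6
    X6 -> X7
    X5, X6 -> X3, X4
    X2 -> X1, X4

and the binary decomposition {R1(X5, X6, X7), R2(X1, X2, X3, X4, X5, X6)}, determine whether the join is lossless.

Yes

Common attributes: R1 ∩ R2 = {X5, X6}.
Closure of {X5, X6}: X6 → X7 applies, adding X7; X5, X6 → X3, X4 applies, adding X3, X4; X4, X6 → X1, X5 applies, adding X1. So (X5, X6)⁺ = {X1, X3, X4, X5, X6, X7}.
This closure contains every attribute of R1, so R1 ∩ R2 → R1. The join is lossless.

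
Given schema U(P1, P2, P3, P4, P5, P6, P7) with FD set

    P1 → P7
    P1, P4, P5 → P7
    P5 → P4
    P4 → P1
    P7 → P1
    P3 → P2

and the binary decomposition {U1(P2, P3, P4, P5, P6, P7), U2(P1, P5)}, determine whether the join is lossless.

Yes

Common attributes: U1 ∩ U2 = {P5}.
Closure of {P5}: P5 → P4 applies, adding P4; P4 → P1 applies, adding P1; P1 → P7 applies, adding P7. So (P5)⁺ = {P1, P4, P5, P7}.
This closure contains every attribute of U2, so U1 ∩ U2 → U2. The join is lossless.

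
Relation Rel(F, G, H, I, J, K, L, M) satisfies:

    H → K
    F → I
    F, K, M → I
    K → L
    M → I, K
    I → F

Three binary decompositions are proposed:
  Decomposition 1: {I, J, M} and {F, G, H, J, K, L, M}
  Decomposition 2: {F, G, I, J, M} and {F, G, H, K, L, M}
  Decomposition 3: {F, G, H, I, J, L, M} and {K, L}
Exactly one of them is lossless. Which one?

Decomposition 1

Decomposition 1: common = {J, M}, closure = {F, I, J, K, L, M} → lossless.
Decomposition 2: common = {F, G, M}, closure = {F, G, I, K, L, M} → lossy.
Decomposition 3: common = {L}, closure = {L} → lossy.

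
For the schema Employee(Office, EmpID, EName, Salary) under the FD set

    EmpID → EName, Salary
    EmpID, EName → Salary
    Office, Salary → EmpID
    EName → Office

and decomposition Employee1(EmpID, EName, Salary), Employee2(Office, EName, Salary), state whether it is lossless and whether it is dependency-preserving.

lossless and dependency-preserving

Lossless test: (EName, Salary)⁺ = {Office, EmpID, EName, Salary}, which contains all of one fragment — lossless.
Dependency preservation: Office, Salary → EmpID is not contained in any single fragment, but the restricted closure of its left-hand side across the fragments still reaches the right-hand side; the remaining FDs each lie inside some fragment. All dependencies are preserved.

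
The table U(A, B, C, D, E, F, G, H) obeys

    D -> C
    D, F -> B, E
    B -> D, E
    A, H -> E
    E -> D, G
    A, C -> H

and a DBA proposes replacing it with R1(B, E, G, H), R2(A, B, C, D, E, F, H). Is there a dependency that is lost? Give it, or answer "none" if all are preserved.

none

D → C lies within R2.
D, F → B, E lies within R2.
B → D, E lies within R2.
A, H → E lies within R2.
E → D, G: restricted closure across fragments reaches D, G.
A, C → H lies within R2.
Every dependency is enforceable on the fragments, so the decomposition is dependency-preserving.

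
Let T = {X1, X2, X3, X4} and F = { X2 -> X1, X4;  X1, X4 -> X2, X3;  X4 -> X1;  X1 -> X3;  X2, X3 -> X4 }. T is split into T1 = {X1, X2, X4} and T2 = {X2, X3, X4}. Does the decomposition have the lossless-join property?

Common attributes: T1 ∩ T2 = {X2, X4}.
Closure of {X2, X4}: X2 → X1, X4 applies, adding X1; X1, X4 → X2, X3 applies, adding X3. So (X2, X4)⁺ = {X1, X2, X3, X4}.
This closure contains every attribute of T1, so T1 ∩ T2 → T1. The join is lossless.

Yes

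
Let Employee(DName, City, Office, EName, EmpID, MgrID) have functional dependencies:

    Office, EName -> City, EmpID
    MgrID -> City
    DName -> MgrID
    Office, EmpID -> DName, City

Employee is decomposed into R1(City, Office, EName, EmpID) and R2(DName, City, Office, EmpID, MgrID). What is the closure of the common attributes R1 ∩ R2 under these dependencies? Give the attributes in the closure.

R1 ∩ R2 = {City, Office, EmpID}.
Office, EmpID → DName, City applies, adding DName
DName → MgrID applies, adding MgrID
Closure: {DName, City, Office, EmpID, MgrID}.

DName, City, Office, EmpID, MgrID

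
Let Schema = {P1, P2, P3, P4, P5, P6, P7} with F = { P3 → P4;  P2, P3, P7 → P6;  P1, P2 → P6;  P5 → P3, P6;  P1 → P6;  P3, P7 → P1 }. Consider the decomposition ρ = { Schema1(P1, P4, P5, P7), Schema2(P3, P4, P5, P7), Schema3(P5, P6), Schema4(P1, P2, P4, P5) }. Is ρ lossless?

Chase test. Columns are P1, P2, P3, P4, P5, P6, P7; row i has aⱼ where attribute j ∈ Schemai, else bᵢⱼ.
Initial tableau (one row per fragment):
  row 1: a1 b12 b13 a4 a5 b16 a7
  row 2: b21 b22 a3 a4 a5 b26 a7
  row 3: b31 b32 b33 b34 a5 a6 b37
  row 4: a1 a2 b43 a4 a5 b46 b47
Rows 1 and 2 agree on P5; apply P5→P3, P6 and equate their P3, P6 entries.
Rows 1 and 3 agree on P5; apply P5→P3, P6 and equate their P3, P6 entries.
Rows 1 and 4 agree on P5; apply P5→P3, P6 and equate their P3, P6 entries.
Rows 1 and 2 agree on P3, P7; apply P3, P7→P1 and equate their P1 entries.
Rows 1 and 3 agree on P3; apply P3→P4 and equate their P4 entries.
No row becomes fully distinguished — the join is lossy.

No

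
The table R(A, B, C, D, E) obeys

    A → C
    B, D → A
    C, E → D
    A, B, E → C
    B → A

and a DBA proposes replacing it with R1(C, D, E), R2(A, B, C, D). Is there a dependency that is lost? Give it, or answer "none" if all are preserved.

A → C lies within R2.
B, D → A lies within R2.
C, E → D lies within R1.
A, B, E → C: restricted closure across fragments reaches C.
B → A lies within R2.
Every dependency is enforceable on the fragments, so the decomposition is dependency-preserving.

none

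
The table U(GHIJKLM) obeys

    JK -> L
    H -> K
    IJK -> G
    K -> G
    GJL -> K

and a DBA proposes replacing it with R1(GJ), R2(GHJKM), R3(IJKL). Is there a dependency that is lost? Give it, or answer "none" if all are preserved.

Check GJL → K: no single fragment contains all of {GJKL}, and the restricted closure of {GJL} across the fragments never reaches {K}.
JK → L is preserved.
H → K is preserved.
IJK → G is preserved.
K → G is preserved.

GJL -> K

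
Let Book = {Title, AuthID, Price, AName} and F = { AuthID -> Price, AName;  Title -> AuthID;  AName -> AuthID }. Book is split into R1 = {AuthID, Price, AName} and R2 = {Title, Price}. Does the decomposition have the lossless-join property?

Common attributes: R1 ∩ R2 = {Price}.
No dependency enlarges {Price}, so (Price)⁺ = {Price}.
The closure contains neither all of R1 = {AuthID, Price, AName} nor all of R2 = {Title, Price}, so the common attributes are not a superkey of either fragment. The join is lossy.

No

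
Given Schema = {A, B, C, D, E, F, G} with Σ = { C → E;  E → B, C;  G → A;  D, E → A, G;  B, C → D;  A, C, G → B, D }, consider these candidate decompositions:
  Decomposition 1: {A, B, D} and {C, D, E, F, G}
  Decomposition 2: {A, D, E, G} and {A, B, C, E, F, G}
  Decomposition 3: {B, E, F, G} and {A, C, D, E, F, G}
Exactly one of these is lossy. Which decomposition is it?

Decomposition 1

Decomposition 1: common = {D}, closure = {D} → lossy.
Decomposition 2: common = {A, E, G}, closure = {A, B, C, D, E, G} → lossless.
Decomposition 3: common = {E, F, G}, closure = {A, B, C, D, E, F, G} → lossless.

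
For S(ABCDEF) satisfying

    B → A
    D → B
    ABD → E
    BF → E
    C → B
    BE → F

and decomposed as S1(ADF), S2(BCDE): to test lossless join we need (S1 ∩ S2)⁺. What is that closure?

S1 ∩ S2 = {D}.
D → B applies, adding B
B → A applies, adding A
ABD → E applies, adding E
BE → F applies, adding F
Closure: {ABDEF}.

ABDEF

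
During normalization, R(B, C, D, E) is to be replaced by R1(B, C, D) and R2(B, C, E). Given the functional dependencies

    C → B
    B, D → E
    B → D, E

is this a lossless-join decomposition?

Yes

Common attributes: R1 ∩ R2 = {B, C}.
Closure of {B, C}: B → D, E applies, adding D, E. So (B, C)⁺ = {B, C, D, E}.
This closure contains every attribute of R1, so R1 ∩ R2 → R1. The join is lossless.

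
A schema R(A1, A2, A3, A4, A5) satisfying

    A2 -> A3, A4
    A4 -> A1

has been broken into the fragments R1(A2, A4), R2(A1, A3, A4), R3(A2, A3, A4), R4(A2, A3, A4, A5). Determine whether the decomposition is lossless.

Yes

Chase test. Columns are A1, A2, A3, A4, A5; row i has aⱼ where attribute j ∈ Ri, else bᵢⱼ.
Initial tableau (one row per fragment):
  row 1: b11 a2 b13 a4 b15
  row 2: a1 b22 a3 a4 b25
  row 3: b31 a2 a3 a4 b35
  row 4: b41 a2 a3 a4 a5
Rows 1 and 3 agree on A2; apply A2→A3, A4 and equate their A3, A4 entries.
Rows 1 and 2 agree on A4; apply A4→A1 and equate their A1 entries.
Rows 1 and 3 agree on A4; apply A4→A1 and equate their A1 entries.
Rows 1 and 4 agree on A4; apply A4→A1 and equate their A1 entries.
Row 4 is now all distinguished symbols — the join is lossless.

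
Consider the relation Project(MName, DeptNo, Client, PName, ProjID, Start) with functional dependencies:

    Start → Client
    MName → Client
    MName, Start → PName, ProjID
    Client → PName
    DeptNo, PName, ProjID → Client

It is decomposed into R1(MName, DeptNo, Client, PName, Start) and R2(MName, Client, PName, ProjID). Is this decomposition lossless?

No

Common attributes: R1 ∩ R2 = {MName, Client, PName}.
No dependency enlarges {MName, Client, PName}, so (MName, Client, PName)⁺ = {MName, Client, PName}.
The closure contains neither all of R1 = {MName, DeptNo, Client, PName, Start} nor all of R2 = {MName, Client, PName, ProjID}, so the common attributes are not a superkey of either fragment. The join is lossy.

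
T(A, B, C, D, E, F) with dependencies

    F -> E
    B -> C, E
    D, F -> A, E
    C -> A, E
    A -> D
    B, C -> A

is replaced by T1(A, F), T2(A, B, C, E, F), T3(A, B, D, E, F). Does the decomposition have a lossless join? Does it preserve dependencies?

lossless and dependency-preserving

Lossless test (chase): Rows 1 and 2 agree on F; apply F→E and equate their E entries. Rows 2 and 3 agree on B; apply B→C, E and equate their C, E entries. Rows 1 and 2 agree on A; apply A→D and equate their D entries. Rows 1 and 3 agree on A; apply A→D and equate their D entries. Row 2 is now all distinguished symbols — the join is lossless.
Dependency preservation: every FD's attributes lie within a single fragment, so each can be enforced locally — preserved.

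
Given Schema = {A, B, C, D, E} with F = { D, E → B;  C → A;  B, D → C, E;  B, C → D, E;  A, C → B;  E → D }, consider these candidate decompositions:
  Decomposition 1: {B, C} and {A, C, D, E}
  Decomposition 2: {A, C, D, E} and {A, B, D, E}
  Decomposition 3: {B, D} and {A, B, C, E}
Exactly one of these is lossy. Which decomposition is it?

Decomposition 3

Decomposition 1: common = {C}, closure = {A, B, C, D, E} → lossless.
Decomposition 2: common = {A, D, E}, closure = {A, B, C, D, E} → lossless.
Decomposition 3: common = {B}, closure = {B} → lossy.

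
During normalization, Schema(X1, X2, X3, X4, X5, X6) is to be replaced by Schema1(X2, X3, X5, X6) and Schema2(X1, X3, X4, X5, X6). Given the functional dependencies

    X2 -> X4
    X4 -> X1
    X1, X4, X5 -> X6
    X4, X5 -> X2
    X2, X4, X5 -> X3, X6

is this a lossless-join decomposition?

Common attributes: Schema1 ∩ Schema2 = {X3, X5, X6}.
No dependency enlarges {X3, X5, X6}, so (X3, X5, X6)⁺ = {X3, X5, X6}.
The closure contains neither all of Schema1 = {X2, X3, X5, X6} nor all of Schema2 = {X1, X3, X4, X5, X6}, so the common attributes are not a superkey of either fragment. The join is lossy.

No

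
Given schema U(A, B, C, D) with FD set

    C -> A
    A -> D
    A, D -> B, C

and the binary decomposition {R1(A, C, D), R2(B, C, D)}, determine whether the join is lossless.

Yes

Common attributes: R1 ∩ R2 = {C, D}.
Closure of {C, D}: C → A applies, adding A; A, D → B, C applies, adding B. So (C, D)⁺ = {A, B, C, D}.
This closure contains every attribute of R1, so R1 ∩ R2 → R1. The join is lossless.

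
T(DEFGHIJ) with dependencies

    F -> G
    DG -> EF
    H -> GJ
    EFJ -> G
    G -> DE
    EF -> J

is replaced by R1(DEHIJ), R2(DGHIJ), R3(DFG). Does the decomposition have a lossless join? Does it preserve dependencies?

Lossless test (chase): Rows 2 and 3 agree on DG; apply DG→EF and equate their EF entries. Rows 1 and 2 agree on H; apply H→GJ and equate their GJ entries. Rows 1 and 2 agree on G; apply G→DE and equate their DE entries. Rows 2 and 3 agree on EF; apply EF→J and equate their J entries. Rows 1 and 2 agree on DG; apply DG→EF and equate their EF entries. Row 1 is now all distinguished symbols — the join is lossless.
Dependency preservation: the restricted closure of {DG} across the fragments never reaches {EF}, so DG → EF cannot be enforced without a join — not preserved.

lossless but not dependency-preserving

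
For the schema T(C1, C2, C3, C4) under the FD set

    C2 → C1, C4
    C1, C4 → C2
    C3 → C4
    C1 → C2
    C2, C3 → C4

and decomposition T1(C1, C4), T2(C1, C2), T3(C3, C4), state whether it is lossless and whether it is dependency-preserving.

lossy but dependency-preserving

Lossless test (chase): Rows 1 and 2 agree on C1; apply C1→C2 and equate their C2 entries. Rows 1 and 2 agree on C2; apply C2→C1, C4 and equate their C1, C4 entries. No row becomes fully distinguished — the join is lossy.
Dependency preservation: C2 → C1, C4; C1, C4 → C2; C2, C3 → C4 are not contained in any single fragment, but the restricted closure of each left-hand side across the fragments still reaches the right-hand side; the remaining FDs each lie inside some fragment. All dependencies are preserved.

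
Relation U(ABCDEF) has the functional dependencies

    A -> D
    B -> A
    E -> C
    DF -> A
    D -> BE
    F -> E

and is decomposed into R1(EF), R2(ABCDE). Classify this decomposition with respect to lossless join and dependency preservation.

Lossless test: (E)⁺ = {CE}, which is a superkey of neither fragment — lossy.
Dependency preservation: DF → A is not contained in any single fragment, but the restricted closure of its left-hand side across the fragments still reaches the right-hand side; the remaining FDs each lie inside some fragment. All dependencies are preserved.

lossy but dependency-preserving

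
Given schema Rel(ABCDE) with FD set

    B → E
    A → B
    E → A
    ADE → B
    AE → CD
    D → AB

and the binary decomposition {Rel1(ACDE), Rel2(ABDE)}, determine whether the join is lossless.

Yes

Common attributes: Rel1 ∩ Rel2 = {ADE}.
Closure of {ADE}: A → B applies, adding B; AE → CD applies, adding C. So (ADE)⁺ = {ABCDE}.
This closure contains every attribute of Rel1, so Rel1 ∩ Rel2 → Rel1. The join is lossless.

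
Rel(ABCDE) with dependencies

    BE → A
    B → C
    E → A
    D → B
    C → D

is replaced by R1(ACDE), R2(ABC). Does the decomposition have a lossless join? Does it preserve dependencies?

lossless and dependency-preserving

Lossless test: (AC)⁺ = {ABCD}, which contains all of one fragment — lossless.
Dependency preservation: BE → A; D → B are not contained in any single fragment, but the restricted closure of each left-hand side across the fragments still reaches the right-hand side; the remaining FDs each lie inside some fragment. All dependencies are preserved.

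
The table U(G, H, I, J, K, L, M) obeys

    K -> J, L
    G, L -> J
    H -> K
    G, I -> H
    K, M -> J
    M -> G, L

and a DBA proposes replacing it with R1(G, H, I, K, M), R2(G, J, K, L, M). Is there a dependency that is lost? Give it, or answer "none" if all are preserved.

none

K → J, L lies within R2.
G, L → J lies within R2.
H → K lies within R1.
G, I → H lies within R1.
K, M → J lies within R2.
M → G, L lies within R2.
Every dependency is enforceable on the fragments, so the decomposition is dependency-preserving.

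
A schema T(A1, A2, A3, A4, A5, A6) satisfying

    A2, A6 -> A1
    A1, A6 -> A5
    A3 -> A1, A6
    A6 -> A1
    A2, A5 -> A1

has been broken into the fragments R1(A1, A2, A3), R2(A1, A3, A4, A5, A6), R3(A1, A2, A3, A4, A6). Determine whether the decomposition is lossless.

Yes

Chase test. Columns are A1, A2, A3, A4, A5, A6; row i has aⱼ where attribute j ∈ Ri, else bᵢⱼ.
Initial tableau (one row per fragment):
  row 1: a1 a2 a3 b14 b15 b16
  row 2: a1 b22 a3 a4 a5 a6
  row 3: a1 a2 a3 a4 b35 a6
Rows 2 and 3 agree on A1, A6; apply A1, A6→A5 and equate their A5 entries.
Rows 1 and 2 agree on A3; apply A3→A1, A6 and equate their A1, A6 entries.
Rows 1 and 2 agree on A1, A6; apply A1, A6→A5 and equate their A5 entries.
Row 3 is now all distinguished symbols — the join is lossless.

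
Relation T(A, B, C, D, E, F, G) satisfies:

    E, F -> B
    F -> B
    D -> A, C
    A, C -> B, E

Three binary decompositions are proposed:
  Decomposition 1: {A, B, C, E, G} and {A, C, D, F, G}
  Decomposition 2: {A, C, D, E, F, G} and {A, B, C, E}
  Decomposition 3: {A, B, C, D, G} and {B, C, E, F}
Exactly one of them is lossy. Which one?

Decomposition 1: common = {A, C, G}, closure = {A, B, C, E, G} → lossless.
Decomposition 2: common = {A, C, E}, closure = {A, B, C, E} → lossless.
Decomposition 3: common = {B, C}, closure = {B, C} → lossy.

Decomposition 3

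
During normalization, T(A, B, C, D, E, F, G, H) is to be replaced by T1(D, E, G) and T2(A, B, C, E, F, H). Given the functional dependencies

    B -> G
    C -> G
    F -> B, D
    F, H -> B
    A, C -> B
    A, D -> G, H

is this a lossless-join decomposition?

No

Common attributes: T1 ∩ T2 = {E}.
No dependency enlarges {E}, so (E)⁺ = {E}.
The closure contains neither all of T1 = {D, E, G} nor all of T2 = {A, B, C, E, F, H}, so the common attributes are not a superkey of either fragment. The join is lossy.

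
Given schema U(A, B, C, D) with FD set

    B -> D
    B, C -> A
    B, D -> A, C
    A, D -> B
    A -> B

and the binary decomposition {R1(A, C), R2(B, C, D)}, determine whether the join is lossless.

Common attributes: R1 ∩ R2 = {C}.
No dependency enlarges {C}, so (C)⁺ = {C}.
The closure contains neither all of R1 = {A, C} nor all of R2 = {B, C, D}, so the common attributes are not a superkey of either fragment. The join is lossy.

No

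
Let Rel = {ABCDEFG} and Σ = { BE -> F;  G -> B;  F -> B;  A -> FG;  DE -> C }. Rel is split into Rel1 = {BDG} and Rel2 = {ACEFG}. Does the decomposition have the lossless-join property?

No

Common attributes: Rel1 ∩ Rel2 = {G}.
Closure of {G}: G → B applies, adding B. So (G)⁺ = {BG}.
The closure contains neither all of Rel1 = {BDG} nor all of Rel2 = {ACEFG}, so the common attributes are not a superkey of either fragment. The join is lossy.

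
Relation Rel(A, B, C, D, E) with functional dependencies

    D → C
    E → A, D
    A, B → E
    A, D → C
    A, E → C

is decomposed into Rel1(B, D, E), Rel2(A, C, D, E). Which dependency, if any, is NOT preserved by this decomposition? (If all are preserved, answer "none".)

Check A, B → E: no single fragment contains all of {A, B, E}, and the restricted closure of {A, B} across the fragments never reaches {E}.
D → C is preserved.
E → A, D is preserved.
A, D → C is preserved.
A, E → C is preserved.

A, B → E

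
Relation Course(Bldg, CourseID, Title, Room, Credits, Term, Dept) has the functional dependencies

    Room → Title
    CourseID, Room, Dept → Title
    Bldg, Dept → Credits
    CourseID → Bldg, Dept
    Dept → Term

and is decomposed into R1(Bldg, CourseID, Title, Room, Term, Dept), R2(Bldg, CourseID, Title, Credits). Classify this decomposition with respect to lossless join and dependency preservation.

Lossless test: (Bldg, CourseID, Title)⁺ = {Bldg, CourseID, Title, Credits, Term, Dept}, which contains all of one fragment — lossless.
Dependency preservation: the restricted closure of {Bldg, Dept} across the fragments never reaches {Credits}, so Bldg, Dept → Credits cannot be enforced without a join — not preserved.

lossless but not dependency-preserving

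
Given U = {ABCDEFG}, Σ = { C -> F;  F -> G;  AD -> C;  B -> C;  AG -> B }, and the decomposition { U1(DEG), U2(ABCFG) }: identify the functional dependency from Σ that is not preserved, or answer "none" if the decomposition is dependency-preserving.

AD -> C

Check AD → C: no single fragment contains all of {ACD}, and the restricted closure of {AD} across the fragments never reaches {C}.
C → F is preserved.
F → G is preserved.
B → C is preserved.
AG → B is preserved.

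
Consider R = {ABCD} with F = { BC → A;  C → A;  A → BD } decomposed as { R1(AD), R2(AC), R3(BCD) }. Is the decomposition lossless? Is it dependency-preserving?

lossless but not dependency-preserving

Lossless test (chase): Rows 2 and 3 agree on C; apply C→A and equate their A entries. Rows 1 and 2 agree on A; apply A→BD and equate their BD entries. Rows 1 and 3 agree on A; apply A→BD and equate their BD entries. Row 2 is now all distinguished symbols — the join is lossless.
Dependency preservation: the restricted closure of {A} across the fragments never reaches {BD}, so A → BD cannot be enforced without a join — not preserved.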